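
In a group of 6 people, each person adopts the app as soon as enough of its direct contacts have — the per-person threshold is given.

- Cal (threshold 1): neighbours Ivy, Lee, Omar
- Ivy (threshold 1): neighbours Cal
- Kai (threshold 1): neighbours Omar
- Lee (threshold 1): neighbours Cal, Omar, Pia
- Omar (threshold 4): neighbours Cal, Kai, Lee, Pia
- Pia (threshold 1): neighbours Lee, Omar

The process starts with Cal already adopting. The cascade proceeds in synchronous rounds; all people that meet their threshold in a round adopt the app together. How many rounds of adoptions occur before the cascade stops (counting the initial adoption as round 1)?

Round 1 — Cal adopts the app (initial).
Round 2 — checking thresholds:
  Ivy: 1 of 1 neighbours ≥ 1, adopts the app.
  Lee: 1 of 3 neighbours ≥ 1, adopts the app.
  Omar: 1 of 4 neighbours < 4, holds.
Round 3 — checking thresholds:
  Omar: 2 of 4 neighbours < 4, holds.
  Pia: 1 of 2 neighbours ≥ 1, adopts the app.
Round 4 — no new adoptions; cascade stops.

3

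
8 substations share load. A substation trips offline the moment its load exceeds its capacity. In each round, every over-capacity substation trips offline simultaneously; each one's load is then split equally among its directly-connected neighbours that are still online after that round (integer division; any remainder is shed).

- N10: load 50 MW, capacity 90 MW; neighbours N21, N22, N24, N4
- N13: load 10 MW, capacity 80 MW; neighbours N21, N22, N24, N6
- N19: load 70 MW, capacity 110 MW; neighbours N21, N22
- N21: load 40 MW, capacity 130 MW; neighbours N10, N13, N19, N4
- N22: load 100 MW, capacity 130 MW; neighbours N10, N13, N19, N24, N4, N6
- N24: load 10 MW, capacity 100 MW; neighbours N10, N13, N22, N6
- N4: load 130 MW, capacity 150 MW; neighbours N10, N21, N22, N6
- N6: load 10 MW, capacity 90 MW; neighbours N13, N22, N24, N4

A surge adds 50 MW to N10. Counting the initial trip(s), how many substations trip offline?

Round 1 — N10 at 100 > 90. N10 trips offline.
  N10 sheds 100 MW to N21, N22, N24, N4: 25 each.
    N21: 40+25 = 65 ≤ 130
    N22: 100+25 = 125 ≤ 130
    N24: 10+25 = 35 ≤ 100
    N4: 130+25 = 155 > 150
Round 2 — N4 trips offline.
  N4 sheds 155 MW to N21, N22, N6: 51 each (2 lost).
    N21: 65+51 = 116 ≤ 130
    N22: 125+51 = 176 > 130
    N6: 10+51 = 61 ≤ 90
Round 3 — N22 trips offline.
  N22 sheds 176 MW to N13, N19, N24, N6: 44 each.
    N13: 10+44 = 54 ≤ 80
    N19: 70+44 = 114 > 110
    N24: 35+44 = 79 ≤ 100
    N6: 61+44 = 105 > 90
Round 4 — N19, N6 trip offline.
  N19 sheds 114 MW to N21: 114 each.
    N21: 116+114 = 230 > 130
  N6 sheds 105 MW to N13, N24: 52 each (1 lost).
    N13: 54+52 = 106 > 80
    N24: 79+52 = 131 > 100
Round 5 — N13, N21, N24 trip offline.
  N13 sheds 106 MW: no online neighbours, lost.
  N21 sheds 230 MW: no online neighbours, lost.
  N24 sheds 131 MW: no online neighbours, lost.
No further trips.

8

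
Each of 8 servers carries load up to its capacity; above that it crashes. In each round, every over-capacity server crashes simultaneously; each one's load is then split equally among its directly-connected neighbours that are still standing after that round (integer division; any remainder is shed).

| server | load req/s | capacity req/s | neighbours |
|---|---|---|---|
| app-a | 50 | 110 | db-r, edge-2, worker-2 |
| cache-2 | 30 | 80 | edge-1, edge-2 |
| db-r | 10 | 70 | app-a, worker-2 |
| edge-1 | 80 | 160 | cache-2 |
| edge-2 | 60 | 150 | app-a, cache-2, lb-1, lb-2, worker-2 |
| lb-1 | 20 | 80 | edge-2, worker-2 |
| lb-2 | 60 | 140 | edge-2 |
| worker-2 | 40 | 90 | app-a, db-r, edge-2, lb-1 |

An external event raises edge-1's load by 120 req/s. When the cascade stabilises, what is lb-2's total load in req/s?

Round 1 — edge-1 at 200 > 160. edge-1 crashes.
  edge-1 sheds 200 req/s to cache-2: 200 each.
    cache-2: 30+200 = 230 > 80
Round 2 — cache-2 crashes.
  cache-2 sheds 230 req/s to edge-2: 230 each.
    edge-2: 60+230 = 290 > 150
Round 3 — edge-2 crashes.
  edge-2 sheds 290 req/s to app-a, lb-1, lb-2, worker-2: 72 each (2 lost).
    app-a: 50+72 = 122 > 110
    lb-1: 20+72 = 92 > 80
    lb-2: 60+72 = 132 ≤ 140
    worker-2: 40+72 = 112 > 90
Round 4 — app-a, lb-1, worker-2 crash.
  app-a sheds 122 req/s to db-r: 122 each.
    db-r: 10+122 = 132 > 70
  lb-1 sheds 92 req/s: no online neighbours, lost.
  worker-2 sheds 112 req/s to db-r: 112 each.
    db-r: 132+112 = 244 > 70
Round 5 — db-r crashes.
  db-r sheds 244 req/s: no online neighbours, lost.
No further crashes.

132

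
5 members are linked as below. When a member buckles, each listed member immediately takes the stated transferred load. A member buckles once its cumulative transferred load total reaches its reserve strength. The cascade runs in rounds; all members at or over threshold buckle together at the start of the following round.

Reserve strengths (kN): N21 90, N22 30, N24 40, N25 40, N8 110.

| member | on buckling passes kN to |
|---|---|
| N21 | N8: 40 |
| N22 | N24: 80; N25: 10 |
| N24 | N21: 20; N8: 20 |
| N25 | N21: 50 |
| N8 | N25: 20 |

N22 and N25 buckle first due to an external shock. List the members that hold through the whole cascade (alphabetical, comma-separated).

N21, N8

Round 1 — N22, N25 buckle (initial).
  N21: +50 → 50 < 90
  N24: +80 → 80 ≥ 40
Round 2 — N24 buckles.
  N21: +20 → 70 < 90
  N8: +20 → 20 < 110
No further bucklings.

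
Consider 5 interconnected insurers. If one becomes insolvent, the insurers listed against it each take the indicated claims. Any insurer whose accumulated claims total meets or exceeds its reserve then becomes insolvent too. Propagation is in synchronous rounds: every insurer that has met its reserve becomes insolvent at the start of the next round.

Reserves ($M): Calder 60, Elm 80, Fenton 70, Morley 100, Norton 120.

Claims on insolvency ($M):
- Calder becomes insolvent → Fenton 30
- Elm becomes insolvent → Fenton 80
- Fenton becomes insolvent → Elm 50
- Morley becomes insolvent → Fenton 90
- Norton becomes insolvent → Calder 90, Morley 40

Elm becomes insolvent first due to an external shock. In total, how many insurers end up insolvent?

2

Round 1 — Elm becomes insolvent (initial).
  Fenton: +80 → 80 ≥ 70
Round 2 — Fenton becomes insolvent.
No further insolvencies.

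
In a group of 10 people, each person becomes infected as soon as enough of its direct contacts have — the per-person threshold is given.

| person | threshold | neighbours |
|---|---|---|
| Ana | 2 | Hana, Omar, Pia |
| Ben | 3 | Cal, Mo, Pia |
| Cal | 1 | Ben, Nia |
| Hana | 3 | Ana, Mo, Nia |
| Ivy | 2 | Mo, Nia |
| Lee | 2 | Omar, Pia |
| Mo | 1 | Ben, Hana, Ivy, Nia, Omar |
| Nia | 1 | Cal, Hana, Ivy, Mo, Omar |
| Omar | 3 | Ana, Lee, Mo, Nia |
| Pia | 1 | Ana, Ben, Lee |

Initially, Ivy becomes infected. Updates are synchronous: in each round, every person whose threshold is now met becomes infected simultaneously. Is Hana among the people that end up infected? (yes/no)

Round 1 — Ivy becomes infected (initial).
Round 2 — checking thresholds:
  Mo: 1 of 5 neighbours ≥ 1, becomes infected.
  Nia: 1 of 5 neighbours ≥ 1, becomes infected.
Round 3 — checking thresholds:
  Ben: 1 of 3 neighbours < 3, holds.
  Cal: 1 of 2 neighbours ≥ 1, becomes infected.
  Hana: 2 of 3 neighbours < 3, holds.
  Omar: 2 of 4 neighbours < 3, holds.
Round 4 — no new infections; cascade stops.

no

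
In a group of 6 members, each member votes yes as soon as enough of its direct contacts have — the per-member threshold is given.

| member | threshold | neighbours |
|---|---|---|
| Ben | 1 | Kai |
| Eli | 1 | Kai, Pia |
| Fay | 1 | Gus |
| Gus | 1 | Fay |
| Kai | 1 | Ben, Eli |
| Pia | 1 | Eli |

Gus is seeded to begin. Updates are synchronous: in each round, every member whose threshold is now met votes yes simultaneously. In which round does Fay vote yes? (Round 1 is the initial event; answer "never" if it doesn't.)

Round 1 — Gus votes yes (initial).
Round 2 — checking thresholds:
  Fay: 1 of 1 neighbours ≥ 1, votes yes.
Round 3 — no new yes votes; cascade stops.

2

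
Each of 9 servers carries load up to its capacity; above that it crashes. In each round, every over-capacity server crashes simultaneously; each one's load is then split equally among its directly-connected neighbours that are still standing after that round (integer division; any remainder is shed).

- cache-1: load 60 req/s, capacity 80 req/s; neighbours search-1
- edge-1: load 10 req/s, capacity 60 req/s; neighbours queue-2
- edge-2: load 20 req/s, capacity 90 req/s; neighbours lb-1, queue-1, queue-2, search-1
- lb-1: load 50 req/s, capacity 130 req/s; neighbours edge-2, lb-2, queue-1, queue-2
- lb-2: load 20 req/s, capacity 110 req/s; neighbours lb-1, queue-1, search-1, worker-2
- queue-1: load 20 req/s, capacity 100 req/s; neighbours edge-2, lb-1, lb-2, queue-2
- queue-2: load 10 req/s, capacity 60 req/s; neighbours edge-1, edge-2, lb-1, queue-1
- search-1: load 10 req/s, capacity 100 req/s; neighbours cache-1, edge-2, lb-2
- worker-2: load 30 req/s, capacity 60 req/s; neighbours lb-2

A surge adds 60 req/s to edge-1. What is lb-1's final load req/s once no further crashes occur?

Round 1 — edge-1 at 70 > 60. edge-1 crashes.
  edge-1 sheds 70 req/s to queue-2: 70 each.
    queue-2: 10+70 = 80 > 60
Round 2 — queue-2 crashes.
  queue-2 sheds 80 req/s to edge-2, lb-1, queue-1: 26 each (2 lost).
    edge-2: 20+26 = 46 ≤ 90
    lb-1: 50+26 = 76 ≤ 130
    queue-1: 20+26 = 46 ≤ 100
No further crashes.

76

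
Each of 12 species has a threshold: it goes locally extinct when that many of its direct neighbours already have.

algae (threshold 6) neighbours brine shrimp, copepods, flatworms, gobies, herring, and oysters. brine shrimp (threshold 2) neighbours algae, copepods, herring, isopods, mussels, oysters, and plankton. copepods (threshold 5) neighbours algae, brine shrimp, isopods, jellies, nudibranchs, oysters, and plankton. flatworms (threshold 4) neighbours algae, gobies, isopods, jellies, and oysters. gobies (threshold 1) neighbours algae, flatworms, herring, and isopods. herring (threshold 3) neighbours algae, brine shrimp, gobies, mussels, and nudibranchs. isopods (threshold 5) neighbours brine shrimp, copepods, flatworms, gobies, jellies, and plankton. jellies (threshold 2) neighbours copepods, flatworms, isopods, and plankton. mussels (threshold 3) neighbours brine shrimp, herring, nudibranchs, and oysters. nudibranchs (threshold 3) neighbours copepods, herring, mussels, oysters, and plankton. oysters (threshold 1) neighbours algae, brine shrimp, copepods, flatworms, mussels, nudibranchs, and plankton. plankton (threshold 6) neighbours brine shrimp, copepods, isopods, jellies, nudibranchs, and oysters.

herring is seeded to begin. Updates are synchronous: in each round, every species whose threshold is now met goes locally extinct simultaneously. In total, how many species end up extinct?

2

Round 1 — herring goes locally extinct (initial).
Round 2 — checking thresholds:
  algae: 1 of 6 neighbours < 6, below threshold.
  brine shrimp: 1 of 7 neighbours < 2, below threshold.
  gobies: 1 of 4 neighbours ≥ 1, goes locally extinct.
  mussels: 1 of 4 neighbours < 3, below threshold.
  nudibranchs: 1 of 5 neighbours < 3, below threshold.
Round 3 — no new extinctions; cascade stops.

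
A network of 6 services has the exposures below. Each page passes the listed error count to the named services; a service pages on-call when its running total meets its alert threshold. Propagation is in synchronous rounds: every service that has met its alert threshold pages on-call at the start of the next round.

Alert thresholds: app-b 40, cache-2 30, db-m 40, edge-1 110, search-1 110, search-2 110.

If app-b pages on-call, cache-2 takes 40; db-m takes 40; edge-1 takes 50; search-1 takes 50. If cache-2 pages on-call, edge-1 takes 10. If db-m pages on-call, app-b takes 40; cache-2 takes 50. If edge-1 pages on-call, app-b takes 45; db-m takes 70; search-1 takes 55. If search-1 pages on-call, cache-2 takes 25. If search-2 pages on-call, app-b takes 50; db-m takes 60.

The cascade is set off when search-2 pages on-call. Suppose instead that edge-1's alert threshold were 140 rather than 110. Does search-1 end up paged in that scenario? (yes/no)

With edge-1's alert threshold at 140:
Round 1 — search-2 pages on-call (initial).
  app-b: +50 → 50 ≥ 40
  db-m: +60 → 60 ≥ 40
Round 2 — app-b, db-m page on-call.
  cache-2: +40+50 → 90 ≥ 30
  edge-1: +50 → 50 < 140
  search-1: +50 → 50 < 110
Round 3 — cache-2 pages on-call.
  edge-1: +10 → 60 < 140
No further pages.

no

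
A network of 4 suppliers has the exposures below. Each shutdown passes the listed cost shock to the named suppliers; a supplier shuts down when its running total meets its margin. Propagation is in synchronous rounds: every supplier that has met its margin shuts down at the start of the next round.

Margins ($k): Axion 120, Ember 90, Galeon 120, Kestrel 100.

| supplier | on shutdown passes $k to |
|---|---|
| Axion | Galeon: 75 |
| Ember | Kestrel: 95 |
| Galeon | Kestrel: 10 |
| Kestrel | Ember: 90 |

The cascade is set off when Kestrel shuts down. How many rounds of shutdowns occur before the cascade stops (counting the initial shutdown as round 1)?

2

Round 1 — Kestrel shuts down (initial).
  Ember: +90 → 90 ≥ 90
Round 2 — Ember shuts down.
No further shutdowns.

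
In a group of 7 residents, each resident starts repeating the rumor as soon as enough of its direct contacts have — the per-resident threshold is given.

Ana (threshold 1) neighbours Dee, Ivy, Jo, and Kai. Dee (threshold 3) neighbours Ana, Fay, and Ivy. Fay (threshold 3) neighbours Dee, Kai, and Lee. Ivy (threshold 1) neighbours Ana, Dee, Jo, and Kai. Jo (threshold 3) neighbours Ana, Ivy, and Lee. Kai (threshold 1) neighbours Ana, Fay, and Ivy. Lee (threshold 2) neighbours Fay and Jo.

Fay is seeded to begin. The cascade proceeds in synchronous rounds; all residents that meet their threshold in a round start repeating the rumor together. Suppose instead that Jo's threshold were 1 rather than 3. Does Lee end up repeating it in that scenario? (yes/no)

With Jo's threshold at 1:
Round 1 — Fay starts repeating the rumor (initial).
Round 2 — checking thresholds:
  Dee: 1 of 3 neighbours < 3, holds.
  Kai: 1 of 3 neighbours ≥ 1, starts repeating the rumor.
  Lee: 1 of 2 neighbours < 2, holds.
Round 3 — checking thresholds:
  Ana: 1 of 4 neighbours ≥ 1, starts repeating the rumor.
  Dee: 1 of 3 neighbours < 3, holds.
  Ivy: 1 of 4 neighbours ≥ 1, starts repeating the rumor.
  Lee: 1 of 2 neighbours < 2, holds.
Round 4 — checking thresholds:
  Dee: 3 of 3 neighbours ≥ 3, starts repeating the rumor.
  Jo: 2 of 3 neighbours ≥ 1, starts repeating the rumor.
  Lee: 1 of 2 neighbours < 2, holds.
Round 5 — checking thresholds:
  Lee: 2 of 2 neighbours ≥ 2, starts repeating the rumor.
Round 6 — no new spreads; cascade stops.

yes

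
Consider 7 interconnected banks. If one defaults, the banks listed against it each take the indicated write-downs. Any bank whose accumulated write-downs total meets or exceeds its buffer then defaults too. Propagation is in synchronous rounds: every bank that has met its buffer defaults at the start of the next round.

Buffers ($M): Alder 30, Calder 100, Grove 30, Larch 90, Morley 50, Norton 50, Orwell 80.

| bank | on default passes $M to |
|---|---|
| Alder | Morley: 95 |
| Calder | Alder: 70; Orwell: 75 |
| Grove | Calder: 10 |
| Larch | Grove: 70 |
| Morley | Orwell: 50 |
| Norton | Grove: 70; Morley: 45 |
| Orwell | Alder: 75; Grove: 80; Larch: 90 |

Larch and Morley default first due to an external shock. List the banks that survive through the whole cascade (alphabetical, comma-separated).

Round 1 — Larch, Morley default (initial).
  Grove: +70 → 70 ≥ 30
  Orwell: +50 → 50 < 80
Round 2 — Grove defaults.
  Calder: +10 → 10 < 100
No further defaults.

Alder, Calder, Norton, Orwell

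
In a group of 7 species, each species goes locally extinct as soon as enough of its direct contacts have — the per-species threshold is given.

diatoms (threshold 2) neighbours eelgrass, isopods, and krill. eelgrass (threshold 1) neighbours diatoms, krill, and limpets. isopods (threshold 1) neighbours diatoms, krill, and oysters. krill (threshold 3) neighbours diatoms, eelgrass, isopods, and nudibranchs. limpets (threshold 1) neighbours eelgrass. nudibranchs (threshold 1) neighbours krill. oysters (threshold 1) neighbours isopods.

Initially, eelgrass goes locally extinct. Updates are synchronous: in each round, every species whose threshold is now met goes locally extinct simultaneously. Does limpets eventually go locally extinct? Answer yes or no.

yes

Round 1 — eelgrass goes locally extinct (initial).
Round 2 — checking thresholds:
  diatoms: 1 of 3 neighbours < 2, not yet.
  krill: 1 of 4 neighbours < 3, not yet.
  limpets: 1 of 1 neighbours ≥ 1, goes locally extinct.
Round 3 — no new extinctions; cascade stops.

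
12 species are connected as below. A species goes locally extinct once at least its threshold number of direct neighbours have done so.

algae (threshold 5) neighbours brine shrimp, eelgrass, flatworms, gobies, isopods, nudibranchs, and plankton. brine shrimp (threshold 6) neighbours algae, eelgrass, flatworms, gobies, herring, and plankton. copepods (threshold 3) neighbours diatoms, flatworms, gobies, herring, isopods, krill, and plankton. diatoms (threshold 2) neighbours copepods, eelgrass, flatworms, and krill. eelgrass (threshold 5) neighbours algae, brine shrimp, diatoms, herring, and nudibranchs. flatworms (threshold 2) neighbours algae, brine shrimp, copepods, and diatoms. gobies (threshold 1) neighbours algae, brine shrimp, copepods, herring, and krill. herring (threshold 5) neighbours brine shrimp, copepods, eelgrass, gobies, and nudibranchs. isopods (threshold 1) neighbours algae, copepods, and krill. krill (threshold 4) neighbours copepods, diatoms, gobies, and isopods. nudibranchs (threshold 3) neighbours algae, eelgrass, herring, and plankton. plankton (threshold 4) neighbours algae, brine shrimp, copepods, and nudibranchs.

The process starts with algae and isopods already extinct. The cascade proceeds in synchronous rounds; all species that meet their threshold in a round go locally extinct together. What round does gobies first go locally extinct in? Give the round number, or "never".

Round 1 — algae, isopods go locally extinct (initial).
Round 2 — checking thresholds:
  brine shrimp: 1 of 6 neighbours < 6, not yet.
  copepods: 1 of 7 neighbours < 3, not yet.
  eelgrass: 1 of 5 neighbours < 5, not yet.
  flatworms: 1 of 4 neighbours < 2, not yet.
  gobies: 1 of 5 neighbours ≥ 1, goes locally extinct.
  krill: 1 of 4 neighbours < 4, not yet.
  nudibranchs: 1 of 4 neighbours < 3, not yet.
  plankton: 1 of 4 neighbours < 4, not yet.
Round 3 — no new extinctions; cascade stops.

2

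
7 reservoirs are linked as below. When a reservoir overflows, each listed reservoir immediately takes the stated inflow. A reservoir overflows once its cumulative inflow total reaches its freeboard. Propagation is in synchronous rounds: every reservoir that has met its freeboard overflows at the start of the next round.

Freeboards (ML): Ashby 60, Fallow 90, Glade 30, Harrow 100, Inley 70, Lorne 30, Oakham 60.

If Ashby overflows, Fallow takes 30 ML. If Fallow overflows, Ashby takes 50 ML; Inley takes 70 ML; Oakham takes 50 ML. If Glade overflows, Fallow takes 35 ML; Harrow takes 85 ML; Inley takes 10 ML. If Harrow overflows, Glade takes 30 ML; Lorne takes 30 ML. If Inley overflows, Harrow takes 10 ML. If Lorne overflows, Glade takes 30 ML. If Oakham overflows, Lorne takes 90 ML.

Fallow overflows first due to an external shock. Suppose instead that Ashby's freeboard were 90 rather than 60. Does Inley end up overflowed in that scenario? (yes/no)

With Ashby's freeboard at 90:
Round 1 — Fallow overflows (initial).
  Ashby: +50 → 50 < 90
  Inley: +70 → 70 ≥ 70
  Oakham: +50 → 50 < 60
Round 2 — Inley overflows.
  Harrow: +10 → 10 < 100
No further overflows.

yes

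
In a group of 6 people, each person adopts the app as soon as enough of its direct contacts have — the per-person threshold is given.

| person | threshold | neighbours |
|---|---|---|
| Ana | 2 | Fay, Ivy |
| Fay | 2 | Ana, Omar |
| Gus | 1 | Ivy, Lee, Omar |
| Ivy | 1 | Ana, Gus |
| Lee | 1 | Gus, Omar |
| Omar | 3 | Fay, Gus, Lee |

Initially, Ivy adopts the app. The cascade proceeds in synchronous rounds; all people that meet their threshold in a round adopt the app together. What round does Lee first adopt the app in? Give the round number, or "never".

Round 1 — Ivy adopts the app (initial).
Round 2 — checking thresholds:
  Ana: 1 of 2 neighbours < 2, below threshold.
  Gus: 1 of 3 neighbours ≥ 1, adopts the app.
Round 3 — checking thresholds:
  Ana: 1 of 2 neighbours < 2, below threshold.
  Lee: 1 of 2 neighbours ≥ 1, adopts the app.
  Omar: 1 of 3 neighbours < 3, below threshold.
Round 4 — no new adoptions; cascade stops.

3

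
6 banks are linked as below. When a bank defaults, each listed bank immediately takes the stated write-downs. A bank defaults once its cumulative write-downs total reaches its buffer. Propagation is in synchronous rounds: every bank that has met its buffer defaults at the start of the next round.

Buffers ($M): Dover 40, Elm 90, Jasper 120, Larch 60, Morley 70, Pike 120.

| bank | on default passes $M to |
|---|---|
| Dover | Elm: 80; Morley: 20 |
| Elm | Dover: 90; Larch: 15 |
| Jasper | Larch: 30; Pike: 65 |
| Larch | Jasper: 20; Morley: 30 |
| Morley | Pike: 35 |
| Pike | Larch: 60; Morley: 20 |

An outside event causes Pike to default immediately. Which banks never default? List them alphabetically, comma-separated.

Dover, Elm, Jasper, Morley

Round 1 — Pike defaults (initial).
  Larch: +60 → 60 ≥ 60
  Morley: +20 → 20 < 70
Round 2 — Larch defaults.
  Jasper: +20 → 20 < 120
  Morley: +30 → 50 < 70
No further defaults.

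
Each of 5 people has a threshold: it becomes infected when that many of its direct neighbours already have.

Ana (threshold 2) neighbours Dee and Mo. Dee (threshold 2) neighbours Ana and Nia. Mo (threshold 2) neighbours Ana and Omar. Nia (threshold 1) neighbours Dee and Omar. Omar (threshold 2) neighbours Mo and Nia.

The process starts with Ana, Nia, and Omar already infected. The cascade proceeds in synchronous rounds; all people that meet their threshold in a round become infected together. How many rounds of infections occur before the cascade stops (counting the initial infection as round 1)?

Round 1 — Ana, Nia, Omar become infected (initial).
Round 2 — checking thresholds:
  Dee: 2 of 2 neighbours ≥ 2, becomes infected.
  Mo: 2 of 2 neighbours ≥ 2, becomes infected.
Round 3 — no new infections; cascade stops.

2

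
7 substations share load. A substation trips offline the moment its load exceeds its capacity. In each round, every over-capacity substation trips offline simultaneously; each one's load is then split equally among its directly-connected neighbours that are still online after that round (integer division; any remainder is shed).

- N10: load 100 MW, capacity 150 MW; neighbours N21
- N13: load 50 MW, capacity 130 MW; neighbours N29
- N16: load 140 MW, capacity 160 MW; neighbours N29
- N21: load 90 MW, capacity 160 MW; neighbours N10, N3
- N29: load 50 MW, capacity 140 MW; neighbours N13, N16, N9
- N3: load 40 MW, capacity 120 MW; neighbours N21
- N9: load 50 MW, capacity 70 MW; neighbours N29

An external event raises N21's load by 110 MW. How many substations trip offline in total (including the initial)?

3

Round 1 — N21 at 200 > 160. N21 trips offline.
  N21 sheds 200 MW to N10, N3: 100 each.
    N10: 100+100 = 200 > 150
    N3: 40+100 = 140 > 120
Round 2 — N10, N3 trip offline.
  N10 sheds 200 MW: no online neighbours, lost.
  N3 sheds 140 MW: no online neighbours, lost.
No further trips.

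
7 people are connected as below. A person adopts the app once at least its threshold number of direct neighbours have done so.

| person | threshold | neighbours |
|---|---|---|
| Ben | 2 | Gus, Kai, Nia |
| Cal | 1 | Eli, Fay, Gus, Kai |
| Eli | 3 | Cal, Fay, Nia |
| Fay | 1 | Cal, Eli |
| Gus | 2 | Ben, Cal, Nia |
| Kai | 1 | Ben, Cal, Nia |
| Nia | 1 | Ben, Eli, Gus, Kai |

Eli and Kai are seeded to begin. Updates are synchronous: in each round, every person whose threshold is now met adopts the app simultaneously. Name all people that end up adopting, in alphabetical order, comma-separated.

Round 1 — Eli, Kai adopt the app (initial).
Round 2 — checking thresholds:
  Ben: 1 of 3 neighbours < 2, holds.
  Cal: 2 of 4 neighbours ≥ 1, adopts the app.
  Fay: 1 of 2 neighbours ≥ 1, adopts the app.
  Nia: 2 of 4 neighbours ≥ 1, adopts the app.
Round 3 — checking thresholds:
  Ben: 2 of 3 neighbours ≥ 2, adopts the app.
  Gus: 2 of 3 neighbours ≥ 2, adopts the app.
Round 4 — no new adoptions; cascade stops.

Ben, Cal, Eli, Fay, Gus, Kai, Nia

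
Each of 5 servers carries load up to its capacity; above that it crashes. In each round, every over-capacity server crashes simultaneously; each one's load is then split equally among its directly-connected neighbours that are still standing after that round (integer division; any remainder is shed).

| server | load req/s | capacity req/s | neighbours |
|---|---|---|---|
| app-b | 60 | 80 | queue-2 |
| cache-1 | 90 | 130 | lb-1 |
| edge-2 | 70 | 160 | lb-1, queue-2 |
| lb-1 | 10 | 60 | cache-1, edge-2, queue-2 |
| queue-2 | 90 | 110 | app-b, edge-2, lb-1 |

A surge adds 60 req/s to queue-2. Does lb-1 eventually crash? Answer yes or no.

no

Round 1 — queue-2 at 150 > 110. queue-2 crashes.
  queue-2 sheds 150 req/s to app-b, edge-2, lb-1: 50 each.
    app-b: 60+50 = 110 > 80
    edge-2: 70+50 = 120 ≤ 160
    lb-1: 10+50 = 60 ≤ 60
Round 2 — app-b crashes.
  app-b sheds 110 req/s: no online neighbours, lost.
No further crashes.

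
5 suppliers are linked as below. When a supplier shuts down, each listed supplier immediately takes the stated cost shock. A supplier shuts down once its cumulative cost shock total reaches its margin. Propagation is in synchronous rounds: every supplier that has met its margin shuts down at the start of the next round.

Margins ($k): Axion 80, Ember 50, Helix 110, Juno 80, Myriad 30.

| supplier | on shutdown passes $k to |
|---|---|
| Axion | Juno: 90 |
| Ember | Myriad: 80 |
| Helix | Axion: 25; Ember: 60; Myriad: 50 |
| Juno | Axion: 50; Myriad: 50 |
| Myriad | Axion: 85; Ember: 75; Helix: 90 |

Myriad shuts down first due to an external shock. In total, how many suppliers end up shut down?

Round 1 — Myriad shuts down (initial).
  Axion: +85 → 85 ≥ 80
  Ember: +75 → 75 ≥ 50
  Helix: +90 → 90 < 110
Round 2 — Axion, Ember shut down.
  Juno: +90 → 90 ≥ 80
Round 3 — Juno shuts down.
No further shutdowns.

4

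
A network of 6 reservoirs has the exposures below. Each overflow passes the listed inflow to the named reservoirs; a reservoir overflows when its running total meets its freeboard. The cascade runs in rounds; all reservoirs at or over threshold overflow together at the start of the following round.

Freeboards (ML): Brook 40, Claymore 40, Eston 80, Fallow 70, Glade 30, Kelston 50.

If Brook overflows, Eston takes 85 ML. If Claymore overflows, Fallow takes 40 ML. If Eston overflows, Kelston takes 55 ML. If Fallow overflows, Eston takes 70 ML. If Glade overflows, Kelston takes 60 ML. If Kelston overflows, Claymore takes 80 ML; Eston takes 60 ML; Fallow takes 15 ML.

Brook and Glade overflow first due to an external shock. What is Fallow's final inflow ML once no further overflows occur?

Round 1 — Brook, Glade overflow (initial).
  Eston: +85 → 85 ≥ 80
  Kelston: +60 → 60 ≥ 50
Round 2 — Eston, Kelston overflow.
  Claymore: +80 → 80 ≥ 40
  Fallow: +15 → 15 < 70
Round 3 — Claymore overflows.
  Fallow: +40 → 55 < 70
No further overflows.

55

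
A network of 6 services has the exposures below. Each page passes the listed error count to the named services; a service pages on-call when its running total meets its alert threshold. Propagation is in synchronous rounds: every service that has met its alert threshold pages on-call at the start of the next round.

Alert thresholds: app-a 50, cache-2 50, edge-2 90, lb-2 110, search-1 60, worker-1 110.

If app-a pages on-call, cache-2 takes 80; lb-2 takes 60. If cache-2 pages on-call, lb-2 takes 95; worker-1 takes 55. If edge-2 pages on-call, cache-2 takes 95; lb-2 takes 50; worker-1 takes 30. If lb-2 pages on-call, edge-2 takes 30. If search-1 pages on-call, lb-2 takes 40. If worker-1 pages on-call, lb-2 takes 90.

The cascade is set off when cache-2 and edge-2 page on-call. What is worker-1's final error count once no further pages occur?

Round 1 — cache-2, edge-2 page on-call (initial).
  lb-2: +95+50 → 145 ≥ 110
  worker-1: +55+30 → 85 < 110
Round 2 — lb-2 pages on-call.
No further pages.

85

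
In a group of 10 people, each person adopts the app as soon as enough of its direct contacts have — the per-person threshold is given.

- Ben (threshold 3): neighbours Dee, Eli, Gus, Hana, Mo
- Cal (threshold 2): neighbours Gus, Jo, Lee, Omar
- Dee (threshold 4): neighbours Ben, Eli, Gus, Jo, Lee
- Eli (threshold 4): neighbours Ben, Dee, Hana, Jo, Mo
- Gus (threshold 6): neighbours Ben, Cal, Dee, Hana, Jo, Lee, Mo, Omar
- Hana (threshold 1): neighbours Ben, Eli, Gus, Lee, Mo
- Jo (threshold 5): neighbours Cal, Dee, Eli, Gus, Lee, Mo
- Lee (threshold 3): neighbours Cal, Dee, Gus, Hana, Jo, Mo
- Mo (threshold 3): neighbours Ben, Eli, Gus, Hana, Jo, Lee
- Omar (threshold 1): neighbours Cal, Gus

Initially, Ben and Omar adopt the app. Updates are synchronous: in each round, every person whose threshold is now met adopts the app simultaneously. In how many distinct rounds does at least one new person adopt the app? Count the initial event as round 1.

Round 1 — Ben, Omar adopt the app (initial).
Round 2 — checking thresholds:
  Cal: 1 of 4 neighbours < 2, not yet.
  Dee: 1 of 5 neighbours < 4, not yet.
  Eli: 1 of 5 neighbours < 4, not yet.
  Gus: 2 of 8 neighbours < 6, not yet.
  Hana: 1 of 5 neighbours ≥ 1, adopts the app.
  Mo: 1 of 6 neighbours < 3, not yet.
Round 3 — no new adoptions; cascade stops.

2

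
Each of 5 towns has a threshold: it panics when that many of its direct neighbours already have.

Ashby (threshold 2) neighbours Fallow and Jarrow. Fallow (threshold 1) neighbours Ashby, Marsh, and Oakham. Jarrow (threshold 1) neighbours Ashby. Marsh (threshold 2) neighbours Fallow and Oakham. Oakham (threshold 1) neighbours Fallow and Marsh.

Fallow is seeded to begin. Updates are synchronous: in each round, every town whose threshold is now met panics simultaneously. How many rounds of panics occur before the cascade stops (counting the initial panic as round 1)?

Round 1 — Fallow panics (initial).
Round 2 — checking thresholds:
  Ashby: 1 of 2 neighbours < 2, holds.
  Marsh: 1 of 2 neighbours < 2, holds.
  Oakham: 1 of 2 neighbours ≥ 1, panics.
Round 3 — checking thresholds:
  Ashby: 1 of 2 neighbours < 2, holds.
  Marsh: 2 of 2 neighbours ≥ 2, panics.
Round 4 — no new panics; cascade stops.

3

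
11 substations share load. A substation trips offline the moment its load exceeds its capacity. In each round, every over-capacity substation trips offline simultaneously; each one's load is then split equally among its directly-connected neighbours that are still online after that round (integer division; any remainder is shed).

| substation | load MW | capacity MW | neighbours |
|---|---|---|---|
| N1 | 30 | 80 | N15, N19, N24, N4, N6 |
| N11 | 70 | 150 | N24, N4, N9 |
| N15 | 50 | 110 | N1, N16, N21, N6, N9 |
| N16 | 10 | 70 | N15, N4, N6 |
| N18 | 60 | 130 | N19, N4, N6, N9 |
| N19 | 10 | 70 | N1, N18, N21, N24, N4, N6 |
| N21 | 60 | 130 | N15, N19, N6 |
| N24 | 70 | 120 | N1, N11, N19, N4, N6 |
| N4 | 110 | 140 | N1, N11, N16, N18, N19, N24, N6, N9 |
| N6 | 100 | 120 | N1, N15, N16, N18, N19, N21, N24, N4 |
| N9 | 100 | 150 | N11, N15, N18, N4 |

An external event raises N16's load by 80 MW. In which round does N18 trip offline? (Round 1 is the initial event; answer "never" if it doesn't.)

Round 1 — N16 at 90 > 70. N16 trips offline.
  N16 sheds 90 MW to N15, N4, N6: 30 each.
    N15: 50+30 = 80 ≤ 110
    N4: 110+30 = 140 ≤ 140
    N6: 100+30 = 130 > 120
Round 2 — N6 trips offline.
  N6 sheds 130 MW to N1, N15, N18, N19, N21, N24, N4: 18 each (4 lost).
    N1: 30+18 = 48 ≤ 80
    N15: 80+18 = 98 ≤ 110
    N18: 60+18 = 78 ≤ 130
    N19: 10+18 = 28 ≤ 70
    N21: 60+18 = 78 ≤ 130
    N24: 70+18 = 88 ≤ 120
    N4: 140+18 = 158 > 140
Round 3 — N4 trips offline.
  N4 sheds 158 MW to N1, N11, N18, N19, N24, N9: 26 each (2 lost).
    N1: 48+26 = 74 ≤ 80
    N11: 70+26 = 96 ≤ 150
    N18: 78+26 = 104 ≤ 130
    N19: 28+26 = 54 ≤ 70
    N24: 88+26 = 114 ≤ 120
    N9: 100+26 = 126 ≤ 150
No further trips.

never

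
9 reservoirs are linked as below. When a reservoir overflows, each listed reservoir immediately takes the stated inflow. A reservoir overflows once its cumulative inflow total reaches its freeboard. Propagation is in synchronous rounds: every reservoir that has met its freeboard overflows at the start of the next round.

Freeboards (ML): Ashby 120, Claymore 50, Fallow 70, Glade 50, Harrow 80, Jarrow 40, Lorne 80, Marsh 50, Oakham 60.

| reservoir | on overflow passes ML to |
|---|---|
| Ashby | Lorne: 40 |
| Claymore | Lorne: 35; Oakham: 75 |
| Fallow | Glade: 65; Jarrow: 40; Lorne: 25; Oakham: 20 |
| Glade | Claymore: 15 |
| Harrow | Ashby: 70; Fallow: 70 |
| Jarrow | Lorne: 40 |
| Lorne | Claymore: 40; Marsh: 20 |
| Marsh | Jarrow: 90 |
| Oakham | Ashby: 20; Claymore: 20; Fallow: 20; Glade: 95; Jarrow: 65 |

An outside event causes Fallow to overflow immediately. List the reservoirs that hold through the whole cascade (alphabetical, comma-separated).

Ashby, Claymore, Harrow, Lorne, Marsh, Oakham

Round 1 — Fallow overflows (initial).
  Glade: +65 → 65 ≥ 50
  Jarrow: +40 → 40 ≥ 40
  Lorne: +25 → 25 < 80
  Oakham: +20 → 20 < 60
Round 2 — Glade, Jarrow overflow.
  Claymore: +15 → 15 < 50
  Lorne: +40 → 65 < 80
No further overflows.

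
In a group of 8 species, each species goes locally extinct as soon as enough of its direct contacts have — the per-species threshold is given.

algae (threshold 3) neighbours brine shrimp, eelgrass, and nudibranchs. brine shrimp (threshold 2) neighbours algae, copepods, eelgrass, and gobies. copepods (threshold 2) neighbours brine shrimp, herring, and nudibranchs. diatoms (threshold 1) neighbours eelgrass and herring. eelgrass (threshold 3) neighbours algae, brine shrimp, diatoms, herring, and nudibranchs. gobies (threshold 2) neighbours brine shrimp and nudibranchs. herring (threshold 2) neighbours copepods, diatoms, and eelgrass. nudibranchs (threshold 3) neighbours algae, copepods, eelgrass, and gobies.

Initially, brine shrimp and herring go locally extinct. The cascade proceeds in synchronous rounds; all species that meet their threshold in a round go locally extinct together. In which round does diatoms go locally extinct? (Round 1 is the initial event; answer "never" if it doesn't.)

Round 1 — brine shrimp, herring go locally extinct (initial).
Round 2 — checking thresholds:
  algae: 1 of 3 neighbours < 3, below threshold.
  copepods: 2 of 3 neighbours ≥ 2, goes locally extinct.
  diatoms: 1 of 2 neighbours ≥ 1, goes locally extinct.
  eelgrass: 2 of 5 neighbours < 3, below threshold.
  gobies: 1 of 2 neighbours < 2, below threshold.
Round 3 — checking thresholds:
  algae: 1 of 3 neighbours < 3, below threshold.
  eelgrass: 3 of 5 neighbours ≥ 3, goes locally extinct.
  gobies: 1 of 2 neighbours < 2, below threshold.
  nudibranchs: 1 of 4 neighbours < 3, below threshold.
Round 4 — no new extinctions; cascade stops.

2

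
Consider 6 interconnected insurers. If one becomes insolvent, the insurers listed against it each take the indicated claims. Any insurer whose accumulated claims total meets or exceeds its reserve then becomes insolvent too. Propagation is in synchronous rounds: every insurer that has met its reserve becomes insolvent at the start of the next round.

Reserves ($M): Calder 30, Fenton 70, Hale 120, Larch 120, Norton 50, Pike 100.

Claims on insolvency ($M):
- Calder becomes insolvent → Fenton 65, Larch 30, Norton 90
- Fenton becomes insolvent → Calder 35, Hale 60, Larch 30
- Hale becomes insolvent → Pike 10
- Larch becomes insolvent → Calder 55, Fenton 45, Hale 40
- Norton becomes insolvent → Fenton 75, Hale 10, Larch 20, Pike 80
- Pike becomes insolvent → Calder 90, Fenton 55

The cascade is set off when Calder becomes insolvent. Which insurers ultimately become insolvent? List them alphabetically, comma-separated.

Round 1 — Calder becomes insolvent (initial).
  Fenton: +65 → 65 < 70
  Larch: +30 → 30 < 120
  Norton: +90 → 90 ≥ 50
Round 2 — Norton becomes insolvent.
  Fenton: +75 → 140 ≥ 70
  Hale: +10 → 10 < 120
  Larch: +20 → 50 < 120
  Pike: +80 → 80 < 100
Round 3 — Fenton becomes insolvent.
  Hale: +60 → 70 < 120
  Larch: +30 → 80 < 120
No further insolvencies.

Calder, Fenton, Norton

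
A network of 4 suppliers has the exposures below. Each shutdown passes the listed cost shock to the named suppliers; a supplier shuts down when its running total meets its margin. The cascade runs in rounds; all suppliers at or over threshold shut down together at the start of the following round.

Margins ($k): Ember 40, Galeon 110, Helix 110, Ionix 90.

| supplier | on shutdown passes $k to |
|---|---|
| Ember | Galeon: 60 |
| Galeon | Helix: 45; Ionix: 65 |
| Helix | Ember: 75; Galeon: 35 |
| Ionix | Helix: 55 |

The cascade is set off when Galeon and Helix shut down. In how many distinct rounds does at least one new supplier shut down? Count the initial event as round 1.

2

Round 1 — Galeon, Helix shut down (initial).
  Ember: +75 → 75 ≥ 40
  Ionix: +65 → 65 < 90
Round 2 — Ember shuts down.
No further shutdowns.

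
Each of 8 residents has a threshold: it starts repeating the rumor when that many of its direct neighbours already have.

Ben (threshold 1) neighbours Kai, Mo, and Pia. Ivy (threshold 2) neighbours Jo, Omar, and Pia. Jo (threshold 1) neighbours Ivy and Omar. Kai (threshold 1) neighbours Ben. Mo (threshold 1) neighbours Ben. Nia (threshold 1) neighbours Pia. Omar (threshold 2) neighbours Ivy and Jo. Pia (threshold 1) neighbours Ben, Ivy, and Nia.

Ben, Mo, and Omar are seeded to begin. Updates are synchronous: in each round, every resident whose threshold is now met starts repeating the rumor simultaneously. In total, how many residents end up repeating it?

Round 1 — Ben, Mo, Omar start repeating the rumor (initial).
Round 2 — checking thresholds:
  Ivy: 1 of 3 neighbours < 2, holds.
  Jo: 1 of 2 neighbours ≥ 1, starts repeating the rumor.
  Kai: 1 of 1 neighbours ≥ 1, starts repeating the rumor.
  Pia: 1 of 3 neighbours ≥ 1, starts repeating the rumor.
Round 3 — checking thresholds:
  Ivy: 3 of 3 neighbours ≥ 2, starts repeating the rumor.
  Nia: 1 of 1 neighbours ≥ 1, starts repeating the rumor.
Round 4 — no new spreads; cascade stops.

8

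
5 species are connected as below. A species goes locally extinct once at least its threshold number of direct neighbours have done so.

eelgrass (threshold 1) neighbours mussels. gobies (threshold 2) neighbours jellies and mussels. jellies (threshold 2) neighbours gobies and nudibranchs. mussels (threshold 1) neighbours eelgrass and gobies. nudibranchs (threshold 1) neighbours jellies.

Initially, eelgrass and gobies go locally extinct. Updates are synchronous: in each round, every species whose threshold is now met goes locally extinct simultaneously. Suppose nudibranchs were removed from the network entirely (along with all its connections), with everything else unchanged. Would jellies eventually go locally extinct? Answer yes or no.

no

With nudibranchs removed:
Round 1 — eelgrass, gobies go locally extinct (initial).
Round 2 — checking thresholds:
  jellies: 1 of 1 neighbours < 2, not yet.
  mussels: 2 of 2 neighbours ≥ 1, goes locally extinct.
Round 3 — no new extinctions; cascade stops.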